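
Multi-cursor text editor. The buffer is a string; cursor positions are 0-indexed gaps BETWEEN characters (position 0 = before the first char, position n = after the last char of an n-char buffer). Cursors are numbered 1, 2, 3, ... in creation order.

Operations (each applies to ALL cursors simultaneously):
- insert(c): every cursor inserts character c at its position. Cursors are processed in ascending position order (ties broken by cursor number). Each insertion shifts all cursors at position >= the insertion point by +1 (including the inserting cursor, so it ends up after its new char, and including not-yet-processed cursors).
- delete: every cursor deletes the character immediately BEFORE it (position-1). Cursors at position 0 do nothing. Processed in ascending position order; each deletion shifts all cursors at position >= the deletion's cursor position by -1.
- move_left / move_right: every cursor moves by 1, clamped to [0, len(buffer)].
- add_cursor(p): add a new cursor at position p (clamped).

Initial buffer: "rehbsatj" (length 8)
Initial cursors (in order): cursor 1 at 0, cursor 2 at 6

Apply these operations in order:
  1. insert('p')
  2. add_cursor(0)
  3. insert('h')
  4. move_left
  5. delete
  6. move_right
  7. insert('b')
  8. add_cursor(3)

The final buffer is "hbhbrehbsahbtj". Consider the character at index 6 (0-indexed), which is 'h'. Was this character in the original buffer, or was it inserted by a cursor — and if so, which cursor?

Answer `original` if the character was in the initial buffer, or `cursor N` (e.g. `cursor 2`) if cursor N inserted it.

After op 1 (insert('p')): buffer="prehbsaptj" (len 10), cursors c1@1 c2@8, authorship 1......2..
After op 2 (add_cursor(0)): buffer="prehbsaptj" (len 10), cursors c3@0 c1@1 c2@8, authorship 1......2..
After op 3 (insert('h')): buffer="hphrehbsaphtj" (len 13), cursors c3@1 c1@3 c2@11, authorship 311......22..
After op 4 (move_left): buffer="hphrehbsaphtj" (len 13), cursors c3@0 c1@2 c2@10, authorship 311......22..
After op 5 (delete): buffer="hhrehbsahtj" (len 11), cursors c3@0 c1@1 c2@8, authorship 31......2..
After op 6 (move_right): buffer="hhrehbsahtj" (len 11), cursors c3@1 c1@2 c2@9, authorship 31......2..
After op 7 (insert('b')): buffer="hbhbrehbsahbtj" (len 14), cursors c3@2 c1@4 c2@12, authorship 3311......22..
After op 8 (add_cursor(3)): buffer="hbhbrehbsahbtj" (len 14), cursors c3@2 c4@3 c1@4 c2@12, authorship 3311......22..
Authorship (.=original, N=cursor N): 3 3 1 1 . . . . . . 2 2 . .
Index 6: author = original

Answer: original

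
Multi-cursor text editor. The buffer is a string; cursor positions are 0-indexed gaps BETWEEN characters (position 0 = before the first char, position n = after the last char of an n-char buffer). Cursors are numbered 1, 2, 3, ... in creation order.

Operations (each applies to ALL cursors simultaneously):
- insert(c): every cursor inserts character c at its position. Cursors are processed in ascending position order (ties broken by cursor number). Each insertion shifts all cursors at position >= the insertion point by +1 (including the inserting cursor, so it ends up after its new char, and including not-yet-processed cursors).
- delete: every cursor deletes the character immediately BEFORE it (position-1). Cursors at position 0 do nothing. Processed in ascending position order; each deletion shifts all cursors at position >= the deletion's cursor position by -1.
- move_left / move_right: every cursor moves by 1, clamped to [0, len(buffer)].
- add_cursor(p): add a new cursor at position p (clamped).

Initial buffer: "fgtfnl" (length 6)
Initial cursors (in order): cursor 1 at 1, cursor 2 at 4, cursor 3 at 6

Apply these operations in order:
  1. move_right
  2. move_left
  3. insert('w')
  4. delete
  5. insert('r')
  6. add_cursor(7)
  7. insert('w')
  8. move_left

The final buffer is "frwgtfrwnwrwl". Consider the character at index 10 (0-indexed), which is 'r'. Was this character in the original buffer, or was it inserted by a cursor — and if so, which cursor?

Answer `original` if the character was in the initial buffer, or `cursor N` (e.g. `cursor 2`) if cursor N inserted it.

Answer: cursor 3

Derivation:
After op 1 (move_right): buffer="fgtfnl" (len 6), cursors c1@2 c2@5 c3@6, authorship ......
After op 2 (move_left): buffer="fgtfnl" (len 6), cursors c1@1 c2@4 c3@5, authorship ......
After op 3 (insert('w')): buffer="fwgtfwnwl" (len 9), cursors c1@2 c2@6 c3@8, authorship .1...2.3.
After op 4 (delete): buffer="fgtfnl" (len 6), cursors c1@1 c2@4 c3@5, authorship ......
After op 5 (insert('r')): buffer="frgtfrnrl" (len 9), cursors c1@2 c2@6 c3@8, authorship .1...2.3.
After op 6 (add_cursor(7)): buffer="frgtfrnrl" (len 9), cursors c1@2 c2@6 c4@7 c3@8, authorship .1...2.3.
After op 7 (insert('w')): buffer="frwgtfrwnwrwl" (len 13), cursors c1@3 c2@8 c4@10 c3@12, authorship .11...22.433.
After op 8 (move_left): buffer="frwgtfrwnwrwl" (len 13), cursors c1@2 c2@7 c4@9 c3@11, authorship .11...22.433.
Authorship (.=original, N=cursor N): . 1 1 . . . 2 2 . 4 3 3 .
Index 10: author = 3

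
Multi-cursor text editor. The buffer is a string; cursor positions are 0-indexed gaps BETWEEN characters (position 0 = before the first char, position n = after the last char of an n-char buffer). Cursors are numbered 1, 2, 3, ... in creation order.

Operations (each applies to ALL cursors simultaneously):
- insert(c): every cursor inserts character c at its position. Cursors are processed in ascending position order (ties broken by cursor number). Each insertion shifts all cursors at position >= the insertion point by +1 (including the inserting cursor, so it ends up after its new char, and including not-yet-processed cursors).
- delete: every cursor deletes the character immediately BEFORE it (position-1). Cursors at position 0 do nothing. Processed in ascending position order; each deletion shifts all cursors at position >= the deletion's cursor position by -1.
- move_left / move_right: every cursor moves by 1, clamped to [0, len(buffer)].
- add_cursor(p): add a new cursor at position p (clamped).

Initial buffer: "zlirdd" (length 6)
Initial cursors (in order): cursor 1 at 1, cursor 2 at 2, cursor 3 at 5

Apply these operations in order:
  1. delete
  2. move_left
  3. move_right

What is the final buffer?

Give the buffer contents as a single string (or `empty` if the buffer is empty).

Answer: ird

Derivation:
After op 1 (delete): buffer="ird" (len 3), cursors c1@0 c2@0 c3@2, authorship ...
After op 2 (move_left): buffer="ird" (len 3), cursors c1@0 c2@0 c3@1, authorship ...
After op 3 (move_right): buffer="ird" (len 3), cursors c1@1 c2@1 c3@2, authorship ...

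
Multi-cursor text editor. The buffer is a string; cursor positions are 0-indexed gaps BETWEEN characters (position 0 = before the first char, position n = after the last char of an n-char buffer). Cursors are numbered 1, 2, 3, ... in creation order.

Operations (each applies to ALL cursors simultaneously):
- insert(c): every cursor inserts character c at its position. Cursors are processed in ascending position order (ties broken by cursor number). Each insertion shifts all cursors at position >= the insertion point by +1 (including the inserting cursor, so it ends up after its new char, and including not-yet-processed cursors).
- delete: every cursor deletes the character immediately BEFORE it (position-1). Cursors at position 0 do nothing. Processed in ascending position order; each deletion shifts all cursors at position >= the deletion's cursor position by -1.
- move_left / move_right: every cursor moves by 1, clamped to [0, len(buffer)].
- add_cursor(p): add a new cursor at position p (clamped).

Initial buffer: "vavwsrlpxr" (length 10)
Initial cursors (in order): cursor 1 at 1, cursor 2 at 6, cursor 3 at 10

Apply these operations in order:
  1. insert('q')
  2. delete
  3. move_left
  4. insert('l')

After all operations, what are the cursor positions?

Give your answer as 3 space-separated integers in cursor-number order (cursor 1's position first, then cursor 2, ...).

Answer: 1 7 12

Derivation:
After op 1 (insert('q')): buffer="vqavwsrqlpxrq" (len 13), cursors c1@2 c2@8 c3@13, authorship .1.....2....3
After op 2 (delete): buffer="vavwsrlpxr" (len 10), cursors c1@1 c2@6 c3@10, authorship ..........
After op 3 (move_left): buffer="vavwsrlpxr" (len 10), cursors c1@0 c2@5 c3@9, authorship ..........
After op 4 (insert('l')): buffer="lvavwslrlpxlr" (len 13), cursors c1@1 c2@7 c3@12, authorship 1.....2....3.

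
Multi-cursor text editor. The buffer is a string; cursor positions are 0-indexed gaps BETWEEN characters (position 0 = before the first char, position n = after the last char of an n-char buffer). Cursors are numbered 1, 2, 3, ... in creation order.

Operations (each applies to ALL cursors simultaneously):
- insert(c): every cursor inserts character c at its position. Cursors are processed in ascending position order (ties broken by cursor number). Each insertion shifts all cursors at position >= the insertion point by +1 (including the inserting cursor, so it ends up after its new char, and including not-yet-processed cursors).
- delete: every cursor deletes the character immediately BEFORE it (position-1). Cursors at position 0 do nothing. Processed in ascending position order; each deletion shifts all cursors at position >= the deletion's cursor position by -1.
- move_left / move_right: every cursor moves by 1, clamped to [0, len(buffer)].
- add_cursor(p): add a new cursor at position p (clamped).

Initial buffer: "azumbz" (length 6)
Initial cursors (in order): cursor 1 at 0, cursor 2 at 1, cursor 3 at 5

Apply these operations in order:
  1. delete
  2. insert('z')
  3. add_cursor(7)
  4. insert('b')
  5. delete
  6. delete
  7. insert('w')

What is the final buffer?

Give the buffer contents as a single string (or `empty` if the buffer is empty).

Answer: wwzumww

Derivation:
After op 1 (delete): buffer="zumz" (len 4), cursors c1@0 c2@0 c3@3, authorship ....
After op 2 (insert('z')): buffer="zzzumzz" (len 7), cursors c1@2 c2@2 c3@6, authorship 12...3.
After op 3 (add_cursor(7)): buffer="zzzumzz" (len 7), cursors c1@2 c2@2 c3@6 c4@7, authorship 12...3.
After op 4 (insert('b')): buffer="zzbbzumzbzb" (len 11), cursors c1@4 c2@4 c3@9 c4@11, authorship 1212...33.4
After op 5 (delete): buffer="zzzumzz" (len 7), cursors c1@2 c2@2 c3@6 c4@7, authorship 12...3.
After op 6 (delete): buffer="zum" (len 3), cursors c1@0 c2@0 c3@3 c4@3, authorship ...
After op 7 (insert('w')): buffer="wwzumww" (len 7), cursors c1@2 c2@2 c3@7 c4@7, authorship 12...34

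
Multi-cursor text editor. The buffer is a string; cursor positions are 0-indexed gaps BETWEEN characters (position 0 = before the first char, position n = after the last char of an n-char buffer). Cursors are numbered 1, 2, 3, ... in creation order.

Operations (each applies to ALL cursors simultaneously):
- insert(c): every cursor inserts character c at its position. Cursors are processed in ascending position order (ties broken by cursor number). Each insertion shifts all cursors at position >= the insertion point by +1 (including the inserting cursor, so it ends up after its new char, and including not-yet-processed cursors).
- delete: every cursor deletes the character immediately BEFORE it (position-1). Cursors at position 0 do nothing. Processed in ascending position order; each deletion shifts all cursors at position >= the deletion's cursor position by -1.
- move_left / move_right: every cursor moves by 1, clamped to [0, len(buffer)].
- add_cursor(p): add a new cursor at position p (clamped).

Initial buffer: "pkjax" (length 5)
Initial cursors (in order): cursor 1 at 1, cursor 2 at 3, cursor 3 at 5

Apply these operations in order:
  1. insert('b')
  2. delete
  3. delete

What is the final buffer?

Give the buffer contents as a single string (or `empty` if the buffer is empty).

Answer: ka

Derivation:
After op 1 (insert('b')): buffer="pbkjbaxb" (len 8), cursors c1@2 c2@5 c3@8, authorship .1..2..3
After op 2 (delete): buffer="pkjax" (len 5), cursors c1@1 c2@3 c3@5, authorship .....
After op 3 (delete): buffer="ka" (len 2), cursors c1@0 c2@1 c3@2, authorship ..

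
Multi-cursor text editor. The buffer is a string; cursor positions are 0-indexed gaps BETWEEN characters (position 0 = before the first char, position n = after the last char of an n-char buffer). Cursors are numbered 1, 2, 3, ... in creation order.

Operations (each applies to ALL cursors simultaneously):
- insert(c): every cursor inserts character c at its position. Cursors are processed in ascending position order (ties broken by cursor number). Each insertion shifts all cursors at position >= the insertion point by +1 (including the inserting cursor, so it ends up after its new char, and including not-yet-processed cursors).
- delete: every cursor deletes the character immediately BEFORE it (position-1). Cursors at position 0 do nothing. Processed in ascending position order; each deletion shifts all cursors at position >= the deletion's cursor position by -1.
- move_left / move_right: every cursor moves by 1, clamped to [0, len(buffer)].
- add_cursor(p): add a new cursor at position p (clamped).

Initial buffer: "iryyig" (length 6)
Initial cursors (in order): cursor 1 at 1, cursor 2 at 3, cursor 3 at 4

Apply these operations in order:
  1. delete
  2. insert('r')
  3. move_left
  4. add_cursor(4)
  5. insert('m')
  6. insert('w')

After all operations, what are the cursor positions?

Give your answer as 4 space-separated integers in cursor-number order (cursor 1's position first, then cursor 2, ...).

Answer: 2 9 9 12

Derivation:
After op 1 (delete): buffer="rig" (len 3), cursors c1@0 c2@1 c3@1, authorship ...
After op 2 (insert('r')): buffer="rrrrig" (len 6), cursors c1@1 c2@4 c3@4, authorship 1.23..
After op 3 (move_left): buffer="rrrrig" (len 6), cursors c1@0 c2@3 c3@3, authorship 1.23..
After op 4 (add_cursor(4)): buffer="rrrrig" (len 6), cursors c1@0 c2@3 c3@3 c4@4, authorship 1.23..
After op 5 (insert('m')): buffer="mrrrmmrmig" (len 10), cursors c1@1 c2@6 c3@6 c4@8, authorship 11.22334..
After op 6 (insert('w')): buffer="mwrrrmmwwrmwig" (len 14), cursors c1@2 c2@9 c3@9 c4@12, authorship 111.22323344..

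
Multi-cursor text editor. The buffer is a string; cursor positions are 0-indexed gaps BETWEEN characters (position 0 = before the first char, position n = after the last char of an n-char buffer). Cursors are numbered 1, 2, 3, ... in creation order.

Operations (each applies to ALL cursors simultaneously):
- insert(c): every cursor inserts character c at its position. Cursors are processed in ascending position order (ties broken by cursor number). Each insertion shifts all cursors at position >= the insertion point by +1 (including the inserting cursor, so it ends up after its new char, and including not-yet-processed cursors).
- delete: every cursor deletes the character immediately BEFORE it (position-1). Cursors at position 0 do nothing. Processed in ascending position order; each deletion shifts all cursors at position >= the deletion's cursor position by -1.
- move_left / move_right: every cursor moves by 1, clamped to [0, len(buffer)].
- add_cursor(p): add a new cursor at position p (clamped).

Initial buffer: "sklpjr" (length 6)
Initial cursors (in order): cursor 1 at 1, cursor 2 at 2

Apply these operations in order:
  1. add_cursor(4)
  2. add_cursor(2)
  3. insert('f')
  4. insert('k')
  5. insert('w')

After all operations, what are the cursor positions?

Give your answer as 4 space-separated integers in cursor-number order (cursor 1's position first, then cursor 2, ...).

After op 1 (add_cursor(4)): buffer="sklpjr" (len 6), cursors c1@1 c2@2 c3@4, authorship ......
After op 2 (add_cursor(2)): buffer="sklpjr" (len 6), cursors c1@1 c2@2 c4@2 c3@4, authorship ......
After op 3 (insert('f')): buffer="sfkfflpfjr" (len 10), cursors c1@2 c2@5 c4@5 c3@8, authorship .1.24..3..
After op 4 (insert('k')): buffer="sfkkffkklpfkjr" (len 14), cursors c1@3 c2@8 c4@8 c3@12, authorship .11.2424..33..
After op 5 (insert('w')): buffer="sfkwkffkkwwlpfkwjr" (len 18), cursors c1@4 c2@11 c4@11 c3@16, authorship .111.242424..333..

Answer: 4 11 16 11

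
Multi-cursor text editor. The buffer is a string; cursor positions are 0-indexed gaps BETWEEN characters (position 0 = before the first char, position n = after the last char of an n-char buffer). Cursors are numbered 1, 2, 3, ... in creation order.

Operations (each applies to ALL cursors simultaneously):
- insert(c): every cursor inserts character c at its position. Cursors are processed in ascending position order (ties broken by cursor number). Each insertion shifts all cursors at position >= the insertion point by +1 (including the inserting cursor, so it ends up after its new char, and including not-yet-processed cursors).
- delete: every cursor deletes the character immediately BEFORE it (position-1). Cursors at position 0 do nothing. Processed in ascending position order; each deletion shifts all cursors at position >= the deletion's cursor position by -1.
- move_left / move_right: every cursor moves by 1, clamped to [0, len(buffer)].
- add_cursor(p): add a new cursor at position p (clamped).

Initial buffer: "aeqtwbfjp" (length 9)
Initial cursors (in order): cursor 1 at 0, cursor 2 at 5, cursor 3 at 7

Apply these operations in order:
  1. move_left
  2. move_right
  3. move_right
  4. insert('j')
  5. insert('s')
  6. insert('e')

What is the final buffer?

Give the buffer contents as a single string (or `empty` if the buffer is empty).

Answer: aejseqtwbjsefjjsep

Derivation:
After op 1 (move_left): buffer="aeqtwbfjp" (len 9), cursors c1@0 c2@4 c3@6, authorship .........
After op 2 (move_right): buffer="aeqtwbfjp" (len 9), cursors c1@1 c2@5 c3@7, authorship .........
After op 3 (move_right): buffer="aeqtwbfjp" (len 9), cursors c1@2 c2@6 c3@8, authorship .........
After op 4 (insert('j')): buffer="aejqtwbjfjjp" (len 12), cursors c1@3 c2@8 c3@11, authorship ..1....2..3.
After op 5 (insert('s')): buffer="aejsqtwbjsfjjsp" (len 15), cursors c1@4 c2@10 c3@14, authorship ..11....22..33.
After op 6 (insert('e')): buffer="aejseqtwbjsefjjsep" (len 18), cursors c1@5 c2@12 c3@17, authorship ..111....222..333.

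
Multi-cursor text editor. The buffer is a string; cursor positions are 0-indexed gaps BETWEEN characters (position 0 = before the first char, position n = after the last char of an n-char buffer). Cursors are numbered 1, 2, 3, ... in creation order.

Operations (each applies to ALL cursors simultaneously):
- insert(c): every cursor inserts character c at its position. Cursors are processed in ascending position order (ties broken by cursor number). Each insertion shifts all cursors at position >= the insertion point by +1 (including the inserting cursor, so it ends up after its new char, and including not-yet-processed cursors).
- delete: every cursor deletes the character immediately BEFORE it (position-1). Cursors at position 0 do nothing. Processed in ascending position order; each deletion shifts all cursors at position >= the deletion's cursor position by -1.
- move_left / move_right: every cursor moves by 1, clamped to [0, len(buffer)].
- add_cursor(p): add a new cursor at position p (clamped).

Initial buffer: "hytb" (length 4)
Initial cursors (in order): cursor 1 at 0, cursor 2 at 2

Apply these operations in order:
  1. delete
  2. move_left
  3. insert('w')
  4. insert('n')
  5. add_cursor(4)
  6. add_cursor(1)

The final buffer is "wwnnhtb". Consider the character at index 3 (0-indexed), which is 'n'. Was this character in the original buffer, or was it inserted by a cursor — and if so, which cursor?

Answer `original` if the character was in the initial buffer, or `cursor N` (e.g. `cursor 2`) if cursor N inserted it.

After op 1 (delete): buffer="htb" (len 3), cursors c1@0 c2@1, authorship ...
After op 2 (move_left): buffer="htb" (len 3), cursors c1@0 c2@0, authorship ...
After op 3 (insert('w')): buffer="wwhtb" (len 5), cursors c1@2 c2@2, authorship 12...
After op 4 (insert('n')): buffer="wwnnhtb" (len 7), cursors c1@4 c2@4, authorship 1212...
After op 5 (add_cursor(4)): buffer="wwnnhtb" (len 7), cursors c1@4 c2@4 c3@4, authorship 1212...
After op 6 (add_cursor(1)): buffer="wwnnhtb" (len 7), cursors c4@1 c1@4 c2@4 c3@4, authorship 1212...
Authorship (.=original, N=cursor N): 1 2 1 2 . . .
Index 3: author = 2

Answer: cursor 2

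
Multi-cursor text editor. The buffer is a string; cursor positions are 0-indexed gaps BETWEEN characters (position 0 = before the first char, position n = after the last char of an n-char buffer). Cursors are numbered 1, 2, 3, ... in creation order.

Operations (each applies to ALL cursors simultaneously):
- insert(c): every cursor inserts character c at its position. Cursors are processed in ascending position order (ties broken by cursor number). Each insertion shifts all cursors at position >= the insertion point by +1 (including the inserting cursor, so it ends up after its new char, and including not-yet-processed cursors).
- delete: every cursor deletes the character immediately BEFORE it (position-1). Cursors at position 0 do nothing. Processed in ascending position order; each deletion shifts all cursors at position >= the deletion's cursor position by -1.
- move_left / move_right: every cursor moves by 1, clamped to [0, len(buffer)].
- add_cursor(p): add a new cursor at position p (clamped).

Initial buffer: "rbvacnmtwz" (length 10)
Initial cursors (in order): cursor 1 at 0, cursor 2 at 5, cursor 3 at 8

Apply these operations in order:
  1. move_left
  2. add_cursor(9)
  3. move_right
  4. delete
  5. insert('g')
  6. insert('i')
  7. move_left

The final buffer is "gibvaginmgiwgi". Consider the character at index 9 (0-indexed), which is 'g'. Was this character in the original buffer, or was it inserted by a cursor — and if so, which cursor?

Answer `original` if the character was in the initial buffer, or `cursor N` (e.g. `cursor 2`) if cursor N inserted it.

Answer: cursor 3

Derivation:
After op 1 (move_left): buffer="rbvacnmtwz" (len 10), cursors c1@0 c2@4 c3@7, authorship ..........
After op 2 (add_cursor(9)): buffer="rbvacnmtwz" (len 10), cursors c1@0 c2@4 c3@7 c4@9, authorship ..........
After op 3 (move_right): buffer="rbvacnmtwz" (len 10), cursors c1@1 c2@5 c3@8 c4@10, authorship ..........
After op 4 (delete): buffer="bvanmw" (len 6), cursors c1@0 c2@3 c3@5 c4@6, authorship ......
After op 5 (insert('g')): buffer="gbvagnmgwg" (len 10), cursors c1@1 c2@5 c3@8 c4@10, authorship 1...2..3.4
After op 6 (insert('i')): buffer="gibvaginmgiwgi" (len 14), cursors c1@2 c2@7 c3@11 c4@14, authorship 11...22..33.44
After op 7 (move_left): buffer="gibvaginmgiwgi" (len 14), cursors c1@1 c2@6 c3@10 c4@13, authorship 11...22..33.44
Authorship (.=original, N=cursor N): 1 1 . . . 2 2 . . 3 3 . 4 4
Index 9: author = 3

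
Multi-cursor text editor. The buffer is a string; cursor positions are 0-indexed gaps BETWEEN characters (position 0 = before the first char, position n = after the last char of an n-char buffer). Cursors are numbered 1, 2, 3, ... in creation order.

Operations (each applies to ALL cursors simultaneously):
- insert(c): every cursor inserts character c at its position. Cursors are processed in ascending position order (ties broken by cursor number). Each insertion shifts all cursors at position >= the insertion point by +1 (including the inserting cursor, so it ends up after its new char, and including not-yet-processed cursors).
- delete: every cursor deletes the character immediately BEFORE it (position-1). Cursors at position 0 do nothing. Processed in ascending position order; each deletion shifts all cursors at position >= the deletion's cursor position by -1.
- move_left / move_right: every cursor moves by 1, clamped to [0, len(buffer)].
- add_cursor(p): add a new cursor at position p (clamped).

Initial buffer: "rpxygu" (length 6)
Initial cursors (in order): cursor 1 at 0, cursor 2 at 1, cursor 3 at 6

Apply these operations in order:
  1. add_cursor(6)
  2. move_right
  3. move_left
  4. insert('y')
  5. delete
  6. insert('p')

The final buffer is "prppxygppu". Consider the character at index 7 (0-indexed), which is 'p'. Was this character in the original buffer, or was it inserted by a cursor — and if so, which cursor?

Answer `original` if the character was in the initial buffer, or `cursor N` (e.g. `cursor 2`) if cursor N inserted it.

Answer: cursor 3

Derivation:
After op 1 (add_cursor(6)): buffer="rpxygu" (len 6), cursors c1@0 c2@1 c3@6 c4@6, authorship ......
After op 2 (move_right): buffer="rpxygu" (len 6), cursors c1@1 c2@2 c3@6 c4@6, authorship ......
After op 3 (move_left): buffer="rpxygu" (len 6), cursors c1@0 c2@1 c3@5 c4@5, authorship ......
After op 4 (insert('y')): buffer="yrypxygyyu" (len 10), cursors c1@1 c2@3 c3@9 c4@9, authorship 1.2....34.
After op 5 (delete): buffer="rpxygu" (len 6), cursors c1@0 c2@1 c3@5 c4@5, authorship ......
After op 6 (insert('p')): buffer="prppxygppu" (len 10), cursors c1@1 c2@3 c3@9 c4@9, authorship 1.2....34.
Authorship (.=original, N=cursor N): 1 . 2 . . . . 3 4 .
Index 7: author = 3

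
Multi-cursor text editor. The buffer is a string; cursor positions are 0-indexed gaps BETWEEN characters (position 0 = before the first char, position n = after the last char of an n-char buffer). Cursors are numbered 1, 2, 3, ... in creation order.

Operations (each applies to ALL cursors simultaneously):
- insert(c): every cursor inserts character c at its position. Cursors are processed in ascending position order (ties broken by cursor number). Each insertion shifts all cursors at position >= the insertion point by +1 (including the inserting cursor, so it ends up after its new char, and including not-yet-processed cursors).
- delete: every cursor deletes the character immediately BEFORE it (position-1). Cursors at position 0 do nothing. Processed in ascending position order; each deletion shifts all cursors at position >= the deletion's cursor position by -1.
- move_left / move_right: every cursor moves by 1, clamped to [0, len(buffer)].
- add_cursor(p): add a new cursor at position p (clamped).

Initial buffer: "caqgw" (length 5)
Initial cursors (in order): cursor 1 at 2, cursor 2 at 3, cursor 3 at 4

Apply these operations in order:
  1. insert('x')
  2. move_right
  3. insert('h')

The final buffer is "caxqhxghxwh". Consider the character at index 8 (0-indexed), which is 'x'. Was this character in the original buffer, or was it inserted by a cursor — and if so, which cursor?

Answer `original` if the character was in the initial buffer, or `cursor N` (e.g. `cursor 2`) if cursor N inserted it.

Answer: cursor 3

Derivation:
After op 1 (insert('x')): buffer="caxqxgxw" (len 8), cursors c1@3 c2@5 c3@7, authorship ..1.2.3.
After op 2 (move_right): buffer="caxqxgxw" (len 8), cursors c1@4 c2@6 c3@8, authorship ..1.2.3.
After op 3 (insert('h')): buffer="caxqhxghxwh" (len 11), cursors c1@5 c2@8 c3@11, authorship ..1.12.23.3
Authorship (.=original, N=cursor N): . . 1 . 1 2 . 2 3 . 3
Index 8: author = 3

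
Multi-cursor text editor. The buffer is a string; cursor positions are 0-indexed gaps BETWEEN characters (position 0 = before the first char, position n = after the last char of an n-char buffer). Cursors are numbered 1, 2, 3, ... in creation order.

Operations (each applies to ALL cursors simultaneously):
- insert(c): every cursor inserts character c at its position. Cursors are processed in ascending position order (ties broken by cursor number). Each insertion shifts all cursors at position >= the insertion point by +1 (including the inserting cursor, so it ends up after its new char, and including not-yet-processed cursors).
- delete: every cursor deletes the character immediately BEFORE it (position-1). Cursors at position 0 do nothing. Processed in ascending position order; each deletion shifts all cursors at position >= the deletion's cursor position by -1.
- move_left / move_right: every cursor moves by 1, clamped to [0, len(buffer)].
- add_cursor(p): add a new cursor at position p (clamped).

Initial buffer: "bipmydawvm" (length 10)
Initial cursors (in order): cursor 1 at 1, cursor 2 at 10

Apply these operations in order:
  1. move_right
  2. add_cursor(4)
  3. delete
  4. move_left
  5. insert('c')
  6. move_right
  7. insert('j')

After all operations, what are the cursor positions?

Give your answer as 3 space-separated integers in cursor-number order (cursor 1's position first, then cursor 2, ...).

After op 1 (move_right): buffer="bipmydawvm" (len 10), cursors c1@2 c2@10, authorship ..........
After op 2 (add_cursor(4)): buffer="bipmydawvm" (len 10), cursors c1@2 c3@4 c2@10, authorship ..........
After op 3 (delete): buffer="bpydawv" (len 7), cursors c1@1 c3@2 c2@7, authorship .......
After op 4 (move_left): buffer="bpydawv" (len 7), cursors c1@0 c3@1 c2@6, authorship .......
After op 5 (insert('c')): buffer="cbcpydawcv" (len 10), cursors c1@1 c3@3 c2@9, authorship 1.3.....2.
After op 6 (move_right): buffer="cbcpydawcv" (len 10), cursors c1@2 c3@4 c2@10, authorship 1.3.....2.
After op 7 (insert('j')): buffer="cbjcpjydawcvj" (len 13), cursors c1@3 c3@6 c2@13, authorship 1.13.3....2.2

Answer: 3 13 6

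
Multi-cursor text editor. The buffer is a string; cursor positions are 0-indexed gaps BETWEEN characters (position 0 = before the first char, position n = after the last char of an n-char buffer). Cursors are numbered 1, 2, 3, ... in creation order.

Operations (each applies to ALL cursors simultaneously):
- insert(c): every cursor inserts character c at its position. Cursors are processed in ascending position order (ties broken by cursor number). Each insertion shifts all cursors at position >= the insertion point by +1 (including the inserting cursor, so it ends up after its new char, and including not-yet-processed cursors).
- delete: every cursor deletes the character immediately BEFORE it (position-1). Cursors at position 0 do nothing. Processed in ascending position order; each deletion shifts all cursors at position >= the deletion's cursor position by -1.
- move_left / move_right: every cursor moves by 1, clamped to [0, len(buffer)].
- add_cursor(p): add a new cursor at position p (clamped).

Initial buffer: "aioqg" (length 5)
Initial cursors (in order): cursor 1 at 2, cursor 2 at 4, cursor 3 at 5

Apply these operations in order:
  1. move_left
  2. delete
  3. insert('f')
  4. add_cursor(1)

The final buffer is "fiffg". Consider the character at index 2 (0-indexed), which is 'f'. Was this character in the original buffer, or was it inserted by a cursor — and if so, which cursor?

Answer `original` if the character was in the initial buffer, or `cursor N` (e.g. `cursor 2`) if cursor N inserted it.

After op 1 (move_left): buffer="aioqg" (len 5), cursors c1@1 c2@3 c3@4, authorship .....
After op 2 (delete): buffer="ig" (len 2), cursors c1@0 c2@1 c3@1, authorship ..
After op 3 (insert('f')): buffer="fiffg" (len 5), cursors c1@1 c2@4 c3@4, authorship 1.23.
After op 4 (add_cursor(1)): buffer="fiffg" (len 5), cursors c1@1 c4@1 c2@4 c3@4, authorship 1.23.
Authorship (.=original, N=cursor N): 1 . 2 3 .
Index 2: author = 2

Answer: cursor 2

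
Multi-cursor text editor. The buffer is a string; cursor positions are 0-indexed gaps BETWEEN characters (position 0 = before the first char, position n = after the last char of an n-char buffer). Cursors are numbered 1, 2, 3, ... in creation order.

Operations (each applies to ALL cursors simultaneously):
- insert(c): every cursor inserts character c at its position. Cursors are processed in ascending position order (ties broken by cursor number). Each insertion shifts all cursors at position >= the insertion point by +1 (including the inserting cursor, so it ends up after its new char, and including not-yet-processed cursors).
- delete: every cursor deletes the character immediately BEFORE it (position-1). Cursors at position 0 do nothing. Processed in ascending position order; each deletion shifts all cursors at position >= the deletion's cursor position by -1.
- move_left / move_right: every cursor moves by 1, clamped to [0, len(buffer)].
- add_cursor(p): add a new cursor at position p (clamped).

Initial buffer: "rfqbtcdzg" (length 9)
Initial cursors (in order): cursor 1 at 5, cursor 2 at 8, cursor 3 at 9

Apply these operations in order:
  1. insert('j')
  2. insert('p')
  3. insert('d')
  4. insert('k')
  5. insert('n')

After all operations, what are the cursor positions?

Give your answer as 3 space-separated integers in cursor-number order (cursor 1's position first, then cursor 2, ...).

After op 1 (insert('j')): buffer="rfqbtjcdzjgj" (len 12), cursors c1@6 c2@10 c3@12, authorship .....1...2.3
After op 2 (insert('p')): buffer="rfqbtjpcdzjpgjp" (len 15), cursors c1@7 c2@12 c3@15, authorship .....11...22.33
After op 3 (insert('d')): buffer="rfqbtjpdcdzjpdgjpd" (len 18), cursors c1@8 c2@14 c3@18, authorship .....111...222.333
After op 4 (insert('k')): buffer="rfqbtjpdkcdzjpdkgjpdk" (len 21), cursors c1@9 c2@16 c3@21, authorship .....1111...2222.3333
After op 5 (insert('n')): buffer="rfqbtjpdkncdzjpdkngjpdkn" (len 24), cursors c1@10 c2@18 c3@24, authorship .....11111...22222.33333

Answer: 10 18 24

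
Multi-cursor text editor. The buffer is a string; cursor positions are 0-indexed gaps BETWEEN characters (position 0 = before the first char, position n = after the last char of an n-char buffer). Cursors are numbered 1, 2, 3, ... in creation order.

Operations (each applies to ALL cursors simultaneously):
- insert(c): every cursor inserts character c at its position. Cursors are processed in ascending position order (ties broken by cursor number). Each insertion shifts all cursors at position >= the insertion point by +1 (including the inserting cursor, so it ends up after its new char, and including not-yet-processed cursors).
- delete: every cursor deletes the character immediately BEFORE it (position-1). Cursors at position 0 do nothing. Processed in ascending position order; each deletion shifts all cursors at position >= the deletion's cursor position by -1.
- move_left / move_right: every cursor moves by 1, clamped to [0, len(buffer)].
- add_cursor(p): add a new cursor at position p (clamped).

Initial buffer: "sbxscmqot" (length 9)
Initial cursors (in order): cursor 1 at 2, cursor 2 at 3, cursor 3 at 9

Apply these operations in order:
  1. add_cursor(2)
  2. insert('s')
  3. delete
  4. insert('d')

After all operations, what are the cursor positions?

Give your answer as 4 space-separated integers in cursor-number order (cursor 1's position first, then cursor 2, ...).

After op 1 (add_cursor(2)): buffer="sbxscmqot" (len 9), cursors c1@2 c4@2 c2@3 c3@9, authorship .........
After op 2 (insert('s')): buffer="sbssxsscmqots" (len 13), cursors c1@4 c4@4 c2@6 c3@13, authorship ..14.2......3
After op 3 (delete): buffer="sbxscmqot" (len 9), cursors c1@2 c4@2 c2@3 c3@9, authorship .........
After op 4 (insert('d')): buffer="sbddxdscmqotd" (len 13), cursors c1@4 c4@4 c2@6 c3@13, authorship ..14.2......3

Answer: 4 6 13 4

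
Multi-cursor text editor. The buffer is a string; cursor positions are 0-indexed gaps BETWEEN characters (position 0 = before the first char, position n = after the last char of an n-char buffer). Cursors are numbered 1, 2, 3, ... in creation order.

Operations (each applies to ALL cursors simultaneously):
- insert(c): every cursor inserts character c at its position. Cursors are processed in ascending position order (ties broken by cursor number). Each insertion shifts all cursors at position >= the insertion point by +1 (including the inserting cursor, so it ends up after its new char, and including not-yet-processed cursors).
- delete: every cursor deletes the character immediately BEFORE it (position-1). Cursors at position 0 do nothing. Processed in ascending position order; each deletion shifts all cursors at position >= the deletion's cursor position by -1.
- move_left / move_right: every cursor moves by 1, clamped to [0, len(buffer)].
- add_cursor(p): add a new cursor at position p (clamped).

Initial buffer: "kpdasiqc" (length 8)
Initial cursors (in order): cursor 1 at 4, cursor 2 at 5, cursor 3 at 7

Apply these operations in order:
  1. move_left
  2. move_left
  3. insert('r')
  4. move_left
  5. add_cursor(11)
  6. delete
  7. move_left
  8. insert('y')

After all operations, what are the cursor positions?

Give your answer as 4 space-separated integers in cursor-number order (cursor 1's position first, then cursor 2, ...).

Answer: 1 3 6 10

Derivation:
After op 1 (move_left): buffer="kpdasiqc" (len 8), cursors c1@3 c2@4 c3@6, authorship ........
After op 2 (move_left): buffer="kpdasiqc" (len 8), cursors c1@2 c2@3 c3@5, authorship ........
After op 3 (insert('r')): buffer="kprdrasriqc" (len 11), cursors c1@3 c2@5 c3@8, authorship ..1.2..3...
After op 4 (move_left): buffer="kprdrasriqc" (len 11), cursors c1@2 c2@4 c3@7, authorship ..1.2..3...
After op 5 (add_cursor(11)): buffer="kprdrasriqc" (len 11), cursors c1@2 c2@4 c3@7 c4@11, authorship ..1.2..3...
After op 6 (delete): buffer="krrariq" (len 7), cursors c1@1 c2@2 c3@4 c4@7, authorship .12.3..
After op 7 (move_left): buffer="krrariq" (len 7), cursors c1@0 c2@1 c3@3 c4@6, authorship .12.3..
After op 8 (insert('y')): buffer="ykyrryariyq" (len 11), cursors c1@1 c2@3 c3@6 c4@10, authorship 1.2123.3.4.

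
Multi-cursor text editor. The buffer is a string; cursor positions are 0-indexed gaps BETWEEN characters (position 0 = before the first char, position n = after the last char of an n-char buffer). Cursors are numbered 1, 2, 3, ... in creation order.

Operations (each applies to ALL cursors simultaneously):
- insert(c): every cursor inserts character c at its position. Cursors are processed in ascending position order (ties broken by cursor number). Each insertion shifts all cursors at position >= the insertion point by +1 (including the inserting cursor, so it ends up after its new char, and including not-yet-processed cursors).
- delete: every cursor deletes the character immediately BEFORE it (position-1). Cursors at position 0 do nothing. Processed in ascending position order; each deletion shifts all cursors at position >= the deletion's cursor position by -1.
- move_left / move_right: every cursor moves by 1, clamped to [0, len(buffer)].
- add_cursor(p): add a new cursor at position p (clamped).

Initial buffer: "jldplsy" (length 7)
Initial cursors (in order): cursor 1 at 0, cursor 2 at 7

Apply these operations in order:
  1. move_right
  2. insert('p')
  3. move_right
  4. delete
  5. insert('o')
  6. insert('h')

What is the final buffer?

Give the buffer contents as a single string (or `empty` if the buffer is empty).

After op 1 (move_right): buffer="jldplsy" (len 7), cursors c1@1 c2@7, authorship .......
After op 2 (insert('p')): buffer="jpldplsyp" (len 9), cursors c1@2 c2@9, authorship .1......2
After op 3 (move_right): buffer="jpldplsyp" (len 9), cursors c1@3 c2@9, authorship .1......2
After op 4 (delete): buffer="jpdplsy" (len 7), cursors c1@2 c2@7, authorship .1.....
After op 5 (insert('o')): buffer="jpodplsyo" (len 9), cursors c1@3 c2@9, authorship .11.....2
After op 6 (insert('h')): buffer="jpohdplsyoh" (len 11), cursors c1@4 c2@11, authorship .111.....22

Answer: jpohdplsyoh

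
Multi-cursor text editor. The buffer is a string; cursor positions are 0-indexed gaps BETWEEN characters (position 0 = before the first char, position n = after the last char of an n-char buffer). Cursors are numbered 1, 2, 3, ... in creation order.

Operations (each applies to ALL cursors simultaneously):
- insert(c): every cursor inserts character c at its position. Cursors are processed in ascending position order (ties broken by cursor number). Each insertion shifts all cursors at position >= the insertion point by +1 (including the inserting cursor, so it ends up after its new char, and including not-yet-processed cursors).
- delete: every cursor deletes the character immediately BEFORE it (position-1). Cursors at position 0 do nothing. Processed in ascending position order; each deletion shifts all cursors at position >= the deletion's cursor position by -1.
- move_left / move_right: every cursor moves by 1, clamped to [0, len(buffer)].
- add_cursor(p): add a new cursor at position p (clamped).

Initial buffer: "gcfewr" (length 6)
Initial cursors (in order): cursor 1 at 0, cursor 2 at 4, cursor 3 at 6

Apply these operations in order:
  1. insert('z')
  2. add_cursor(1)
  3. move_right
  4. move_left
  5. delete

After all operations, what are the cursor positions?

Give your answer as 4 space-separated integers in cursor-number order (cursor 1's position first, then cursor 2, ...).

After op 1 (insert('z')): buffer="zgcfezwrz" (len 9), cursors c1@1 c2@6 c3@9, authorship 1....2..3
After op 2 (add_cursor(1)): buffer="zgcfezwrz" (len 9), cursors c1@1 c4@1 c2@6 c3@9, authorship 1....2..3
After op 3 (move_right): buffer="zgcfezwrz" (len 9), cursors c1@2 c4@2 c2@7 c3@9, authorship 1....2..3
After op 4 (move_left): buffer="zgcfezwrz" (len 9), cursors c1@1 c4@1 c2@6 c3@8, authorship 1....2..3
After op 5 (delete): buffer="gcfewz" (len 6), cursors c1@0 c4@0 c2@4 c3@5, authorship .....3

Answer: 0 4 5 0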